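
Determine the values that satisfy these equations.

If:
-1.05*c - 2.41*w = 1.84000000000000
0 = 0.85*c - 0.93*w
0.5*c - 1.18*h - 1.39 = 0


Then:
c = -0.57
h = -1.42
w = -0.52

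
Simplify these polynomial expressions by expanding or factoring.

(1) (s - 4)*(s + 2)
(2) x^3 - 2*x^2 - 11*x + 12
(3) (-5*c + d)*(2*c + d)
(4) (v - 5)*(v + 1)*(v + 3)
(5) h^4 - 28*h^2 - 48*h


(1) = s^2 - 2*s - 8
(2) = (x - 4)*(x - 1)*(x + 3)
(3) = -10*c^2 - 3*c*d + d^2
(4) = v^3 - v^2 - 17*v - 15
(5) = h*(h - 6)*(h + 2)*(h + 4)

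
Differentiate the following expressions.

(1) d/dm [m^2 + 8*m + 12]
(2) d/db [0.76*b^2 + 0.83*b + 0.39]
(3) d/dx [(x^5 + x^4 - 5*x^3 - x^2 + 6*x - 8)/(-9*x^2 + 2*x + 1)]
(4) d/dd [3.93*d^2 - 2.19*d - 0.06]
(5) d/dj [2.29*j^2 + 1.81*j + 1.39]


(1) = 2*m + 8
(2) = 1.52*b + 0.83
(3) = (-27*x^6 - 10*x^5 + 56*x^4 - 16*x^3 + 37*x^2 - 146*x + 22)/(81*x^4 - 36*x^3 - 14*x^2 + 4*x + 1)
(4) = 7.86*d - 2.19
(5) = 4.58*j + 1.81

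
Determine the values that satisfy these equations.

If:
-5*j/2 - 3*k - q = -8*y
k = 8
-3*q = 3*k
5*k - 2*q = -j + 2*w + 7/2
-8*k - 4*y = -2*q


Then:
j = -352/5
k = 8
q = -8
w = -179/20
y = -20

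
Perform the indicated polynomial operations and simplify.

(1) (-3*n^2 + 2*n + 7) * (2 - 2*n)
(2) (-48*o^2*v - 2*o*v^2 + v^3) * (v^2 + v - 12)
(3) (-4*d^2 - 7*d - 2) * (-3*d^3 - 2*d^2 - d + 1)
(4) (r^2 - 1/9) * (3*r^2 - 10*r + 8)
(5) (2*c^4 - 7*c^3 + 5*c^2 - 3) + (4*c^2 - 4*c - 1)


(1) = 6*n^3 - 10*n^2 - 10*n + 14
(2) = -48*o^2*v^3 - 48*o^2*v^2 + 576*o^2*v - 2*o*v^4 - 2*o*v^3 + 24*o*v^2 + v^5 + v^4 - 12*v^3
(3) = 12*d^5 + 29*d^4 + 24*d^3 + 7*d^2 - 5*d - 2
(4) = 3*r^4 - 10*r^3 + 23*r^2/3 + 10*r/9 - 8/9
(5) = 2*c^4 - 7*c^3 + 9*c^2 - 4*c - 4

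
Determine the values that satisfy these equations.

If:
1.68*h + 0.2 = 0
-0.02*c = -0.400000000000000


Then:
c = 20.00
h = -0.12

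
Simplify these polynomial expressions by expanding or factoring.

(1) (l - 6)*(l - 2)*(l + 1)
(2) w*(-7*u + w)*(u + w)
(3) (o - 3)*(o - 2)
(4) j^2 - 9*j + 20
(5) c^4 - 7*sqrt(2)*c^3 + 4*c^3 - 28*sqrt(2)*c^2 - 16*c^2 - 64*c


(1) = l^3 - 7*l^2 + 4*l + 12
(2) = -7*u^2*w - 6*u*w^2 + w^3
(3) = o^2 - 5*o + 6
(4) = (j - 5)*(j - 4)
(5) = c*(c + 4)*(c - 8*sqrt(2))*(c + sqrt(2))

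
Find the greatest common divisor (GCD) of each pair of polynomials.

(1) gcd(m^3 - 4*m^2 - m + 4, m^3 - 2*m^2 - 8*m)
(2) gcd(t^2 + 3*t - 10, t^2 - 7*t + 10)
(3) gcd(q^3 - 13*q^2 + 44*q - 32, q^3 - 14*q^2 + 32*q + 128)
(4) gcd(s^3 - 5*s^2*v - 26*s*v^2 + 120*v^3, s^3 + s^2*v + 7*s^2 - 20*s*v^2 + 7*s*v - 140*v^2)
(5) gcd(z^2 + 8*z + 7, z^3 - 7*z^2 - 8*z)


(1) = gcd((m - 4)*(m - 1)*(m + 1), m*(m - 4)*(m + 2)) = m - 4
(2) = t - 2
(3) = gcd((q - 8)*(q - 4)*(q - 1), (q - 8)^2*(q + 2)) = q - 8
(4) = s^2 + s*v - 20*v^2
(5) = gcd((z + 1)*(z + 7), z*(z - 8)*(z + 1)) = z + 1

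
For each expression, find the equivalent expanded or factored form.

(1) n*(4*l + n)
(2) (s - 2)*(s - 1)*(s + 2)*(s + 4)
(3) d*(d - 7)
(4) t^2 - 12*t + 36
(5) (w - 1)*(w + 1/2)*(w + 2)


(1) = 4*l*n + n^2
(2) = s^4 + 3*s^3 - 8*s^2 - 12*s + 16
(3) = d^2 - 7*d
(4) = (t - 6)^2
(5) = w^3 + 3*w^2/2 - 3*w/2 - 1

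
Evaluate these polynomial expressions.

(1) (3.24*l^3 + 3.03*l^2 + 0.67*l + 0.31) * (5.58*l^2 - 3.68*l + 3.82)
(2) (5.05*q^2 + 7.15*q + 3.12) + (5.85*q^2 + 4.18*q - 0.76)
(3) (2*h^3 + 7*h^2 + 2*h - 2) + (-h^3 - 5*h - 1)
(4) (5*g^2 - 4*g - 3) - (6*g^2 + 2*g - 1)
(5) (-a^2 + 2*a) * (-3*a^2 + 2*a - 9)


(1) = 18.0792*l^5 + 4.9842*l^4 + 4.965*l^3 + 10.8388*l^2 + 1.4186*l + 1.1842
(2) = 10.9*q^2 + 11.33*q + 2.36
(3) = h^3 + 7*h^2 - 3*h - 3
(4) = -g^2 - 6*g - 2
(5) = 3*a^4 - 8*a^3 + 13*a^2 - 18*a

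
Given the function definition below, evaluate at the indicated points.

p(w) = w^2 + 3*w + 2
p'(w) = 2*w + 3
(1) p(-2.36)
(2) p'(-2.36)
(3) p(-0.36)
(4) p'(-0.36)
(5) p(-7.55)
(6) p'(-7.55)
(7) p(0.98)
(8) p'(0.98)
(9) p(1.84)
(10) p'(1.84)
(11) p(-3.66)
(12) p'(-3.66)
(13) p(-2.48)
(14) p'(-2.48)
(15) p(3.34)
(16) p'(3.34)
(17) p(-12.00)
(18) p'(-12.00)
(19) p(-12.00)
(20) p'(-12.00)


(1) = 0.49
(2) = -1.72
(3) = 1.05
(4) = 2.28
(5) = 36.35
(6) = -12.10
(7) = 5.90
(8) = 4.96
(9) = 10.91
(10) = 6.68
(11) = 4.42
(12) = -4.32
(13) = 0.71
(14) = -1.96
(15) = 23.18
(16) = 9.68
(17) = 110.00
(18) = -21.00
(19) = 110.00
(20) = -21.00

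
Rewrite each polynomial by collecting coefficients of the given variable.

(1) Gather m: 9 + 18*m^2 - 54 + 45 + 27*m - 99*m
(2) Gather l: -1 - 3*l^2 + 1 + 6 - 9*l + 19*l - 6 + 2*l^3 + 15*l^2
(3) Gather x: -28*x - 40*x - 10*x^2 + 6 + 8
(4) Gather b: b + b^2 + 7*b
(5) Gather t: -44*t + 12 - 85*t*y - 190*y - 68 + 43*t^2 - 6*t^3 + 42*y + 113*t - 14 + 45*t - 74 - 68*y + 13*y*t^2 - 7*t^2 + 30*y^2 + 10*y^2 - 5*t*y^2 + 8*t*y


(1) = 18*m^2 - 72*m
(2) = 2*l^3 + 12*l^2 + 10*l
(3) = -10*x^2 - 68*x + 14
(4) = b^2 + 8*b
(5) = -6*t^3 + t^2*(13*y + 36) + t*(-5*y^2 - 77*y + 114) + 40*y^2 - 216*y - 144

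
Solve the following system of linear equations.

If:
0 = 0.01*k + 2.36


Then:
k = -236.00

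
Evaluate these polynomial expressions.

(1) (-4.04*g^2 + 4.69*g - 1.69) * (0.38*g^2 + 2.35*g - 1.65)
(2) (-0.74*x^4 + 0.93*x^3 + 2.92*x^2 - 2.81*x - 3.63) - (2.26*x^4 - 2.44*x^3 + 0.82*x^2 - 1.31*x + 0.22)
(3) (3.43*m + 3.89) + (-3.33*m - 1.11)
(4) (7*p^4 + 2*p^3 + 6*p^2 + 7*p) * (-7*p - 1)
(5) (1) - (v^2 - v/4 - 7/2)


(1) = -1.5352*g^4 - 7.7118*g^3 + 17.0453*g^2 - 11.71*g + 2.7885
(2) = -3.0*x^4 + 3.37*x^3 + 2.1*x^2 - 1.5*x - 3.85
(3) = 0.1*m + 2.78
(4) = -49*p^5 - 21*p^4 - 44*p^3 - 55*p^2 - 7*p
(5) = -v^2 + v/4 + 9/2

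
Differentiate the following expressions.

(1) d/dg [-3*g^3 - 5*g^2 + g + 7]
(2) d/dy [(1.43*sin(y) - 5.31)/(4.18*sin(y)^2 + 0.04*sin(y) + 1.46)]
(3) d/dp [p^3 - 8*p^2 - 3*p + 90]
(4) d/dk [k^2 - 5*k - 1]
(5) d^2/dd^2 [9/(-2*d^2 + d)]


(1) = -9*g^2 - 10*g + 1
(2) = (-5.9774*sin(y)^2 + 44.3916*sin(y) + 2.3002)*cos(y)/(17.4724*sin(y)^4 + 0.3344*sin(y)^3 + 12.2072*sin(y)^2 + 0.1168*sin(y) + 2.1316)
(3) = 3*p^2 - 16*p - 3
(4) = 2*k - 5
(5) = 18*(2*d*(2*d - 1) - (4*d - 1)^2)/(d^3*(2*d - 1)^3)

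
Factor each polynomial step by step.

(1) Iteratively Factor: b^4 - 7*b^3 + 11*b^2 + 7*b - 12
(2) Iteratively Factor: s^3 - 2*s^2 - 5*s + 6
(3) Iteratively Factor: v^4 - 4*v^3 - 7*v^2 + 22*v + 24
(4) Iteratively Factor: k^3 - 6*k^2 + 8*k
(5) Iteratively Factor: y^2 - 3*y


(1) = (b - 3)*(b^3 - 4*b^2 - b + 4) = (b - 4)*(b - 3)*(b^2 - 1) = (b - 4)*(b - 3)*(b - 1)*(b + 1)
(2) = (s + 2)*(s^2 - 4*s + 3) = (s - 3)*(s + 2)*(s - 1)
(3) = (v - 3)*(v^3 - v^2 - 10*v - 8) = (v - 3)*(v + 1)*(v^2 - 2*v - 8) = (v - 3)*(v + 1)*(v + 2)*(v - 4)
(4) = (k - 2)*(k^2 - 4*k) = (k - 4)*(k - 2)*(k)
(5) = (y - 3)*(y)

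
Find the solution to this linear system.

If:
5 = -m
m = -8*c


Then:
c = 5/8
m = -5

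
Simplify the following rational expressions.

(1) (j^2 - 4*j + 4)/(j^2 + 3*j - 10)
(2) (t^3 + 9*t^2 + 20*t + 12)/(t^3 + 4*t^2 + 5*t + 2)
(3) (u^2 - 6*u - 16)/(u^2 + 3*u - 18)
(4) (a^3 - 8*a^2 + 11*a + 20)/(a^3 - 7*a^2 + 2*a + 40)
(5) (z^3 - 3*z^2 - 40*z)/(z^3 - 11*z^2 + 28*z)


(1) = (j - 2)/(j + 5)
(2) = (t + 6)/(t + 1)
(3) = (u^2 - 6*u - 16)/(u^2 + 3*u - 18)
(4) = (a + 1)/(a + 2)
(5) = (z^2 - 3*z - 40)/(z^2 - 11*z + 28)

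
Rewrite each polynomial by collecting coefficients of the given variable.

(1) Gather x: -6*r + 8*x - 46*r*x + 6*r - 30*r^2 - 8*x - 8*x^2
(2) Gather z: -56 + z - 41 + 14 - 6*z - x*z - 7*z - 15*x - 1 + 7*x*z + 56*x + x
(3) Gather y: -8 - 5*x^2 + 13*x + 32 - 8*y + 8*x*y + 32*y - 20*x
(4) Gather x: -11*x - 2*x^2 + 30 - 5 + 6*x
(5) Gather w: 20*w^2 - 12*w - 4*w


(1) = -30*r^2 - 46*r*x - 8*x^2
(2) = 42*x + z*(6*x - 12) - 84
(3) = -5*x^2 - 7*x + y*(8*x + 24) + 24
(4) = -2*x^2 - 5*x + 25
(5) = 20*w^2 - 16*w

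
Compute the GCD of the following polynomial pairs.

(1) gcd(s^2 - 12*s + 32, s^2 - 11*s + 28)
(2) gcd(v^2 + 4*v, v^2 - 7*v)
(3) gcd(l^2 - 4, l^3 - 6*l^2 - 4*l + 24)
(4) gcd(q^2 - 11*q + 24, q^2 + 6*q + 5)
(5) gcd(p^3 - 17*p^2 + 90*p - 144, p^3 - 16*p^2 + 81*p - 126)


(1) = s - 4
(2) = v
(3) = gcd((l - 2)*(l + 2), (l - 6)*(l - 2)*(l + 2)) = l^2 - 4
(4) = gcd((q - 8)*(q - 3), (q + 1)*(q + 5)) = 1
(5) = gcd((p - 8)*(p - 6)*(p - 3), (p - 7)*(p - 6)*(p - 3)) = p^2 - 9*p + 18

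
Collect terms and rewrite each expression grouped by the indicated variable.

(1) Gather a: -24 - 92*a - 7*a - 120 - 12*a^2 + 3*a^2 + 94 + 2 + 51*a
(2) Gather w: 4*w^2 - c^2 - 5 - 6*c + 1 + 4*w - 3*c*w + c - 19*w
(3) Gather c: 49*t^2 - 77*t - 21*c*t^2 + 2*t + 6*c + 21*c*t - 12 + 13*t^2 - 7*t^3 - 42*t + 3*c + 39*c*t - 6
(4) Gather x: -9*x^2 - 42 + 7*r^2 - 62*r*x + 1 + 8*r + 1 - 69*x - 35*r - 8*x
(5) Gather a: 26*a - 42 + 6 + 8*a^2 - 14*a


(1) = -9*a^2 - 48*a - 48
(2) = -c^2 - 5*c + 4*w^2 + w*(-3*c - 15) - 4
(3) = c*(-21*t^2 + 60*t + 9) - 7*t^3 + 62*t^2 - 117*t - 18
(4) = 7*r^2 - 27*r - 9*x^2 + x*(-62*r - 77) - 40
(5) = 8*a^2 + 12*a - 36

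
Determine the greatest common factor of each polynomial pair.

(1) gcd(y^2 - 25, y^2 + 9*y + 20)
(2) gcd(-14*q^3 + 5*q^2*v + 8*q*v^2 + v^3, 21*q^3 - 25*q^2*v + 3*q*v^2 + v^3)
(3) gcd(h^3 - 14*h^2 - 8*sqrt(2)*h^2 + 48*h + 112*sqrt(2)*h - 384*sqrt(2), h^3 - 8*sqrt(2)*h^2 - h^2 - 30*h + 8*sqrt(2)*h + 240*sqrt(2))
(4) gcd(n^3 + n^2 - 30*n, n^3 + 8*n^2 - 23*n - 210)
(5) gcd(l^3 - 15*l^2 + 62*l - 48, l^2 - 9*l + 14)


(1) = gcd((y - 5)*(y + 5), (y + 4)*(y + 5)) = y + 5
(2) = gcd((-q + v)*(2*q + v)*(7*q + v), (-3*q + v)*(-q + v)*(7*q + v)) = 7*q^2 - 6*q*v - v^2
(3) = gcd((h - 8)*(h - 6)*(h - 8*sqrt(2)), (h - 6)*(h + 5)*(h - 8*sqrt(2))) = h^2 + h*(-8*sqrt(2) - 6) + 48*sqrt(2)
(4) = n^2 + n - 30
(5) = 1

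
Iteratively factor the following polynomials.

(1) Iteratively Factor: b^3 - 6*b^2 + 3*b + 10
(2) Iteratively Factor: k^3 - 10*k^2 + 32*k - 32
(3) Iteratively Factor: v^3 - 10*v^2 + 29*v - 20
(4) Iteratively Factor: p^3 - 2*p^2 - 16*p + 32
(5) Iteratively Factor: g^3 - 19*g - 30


(1) = (b - 2)*(b^2 - 4*b - 5) = (b - 2)*(b + 1)*(b - 5)
(2) = (k - 4)*(k^2 - 6*k + 8) = (k - 4)*(k - 2)*(k - 4)
(3) = (v - 1)*(v^2 - 9*v + 20) = (v - 5)*(v - 1)*(v - 4)
(4) = (p - 4)*(p^2 + 2*p - 8) = (p - 4)*(p + 4)*(p - 2)
(5) = (g + 3)*(g^2 - 3*g - 10) = (g - 5)*(g + 3)*(g + 2)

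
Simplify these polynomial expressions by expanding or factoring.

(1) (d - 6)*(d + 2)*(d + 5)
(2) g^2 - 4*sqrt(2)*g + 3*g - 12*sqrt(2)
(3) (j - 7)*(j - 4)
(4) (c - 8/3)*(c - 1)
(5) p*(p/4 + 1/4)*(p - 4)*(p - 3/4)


(1) = d^3 + d^2 - 32*d - 60
(2) = (g + 3)*(g - 4*sqrt(2))
(3) = j^2 - 11*j + 28
(4) = c^2 - 11*c/3 + 8/3
(5) = p^4/4 - 15*p^3/16 - 7*p^2/16 + 3*p/4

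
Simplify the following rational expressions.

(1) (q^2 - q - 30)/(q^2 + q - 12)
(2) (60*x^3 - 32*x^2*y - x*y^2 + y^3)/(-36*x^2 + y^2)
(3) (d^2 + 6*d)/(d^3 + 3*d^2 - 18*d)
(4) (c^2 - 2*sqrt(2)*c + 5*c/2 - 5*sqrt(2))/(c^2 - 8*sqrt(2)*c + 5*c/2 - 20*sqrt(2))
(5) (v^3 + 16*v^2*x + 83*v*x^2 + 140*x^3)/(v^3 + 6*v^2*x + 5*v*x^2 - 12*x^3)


(1) = (q^2 - q - 30)/(q^2 + q - 12)
(2) = (-10*x^2 + 7*x*y - y^2)/(6*x - y)
(3) = 1/(d - 3)
(4) = (4*c - 8*sqrt(2))/(4*c - 32*sqrt(2))
(5) = (-v^2 - 12*v*x - 35*x^2)/(-v^2 - 2*v*x + 3*x^2)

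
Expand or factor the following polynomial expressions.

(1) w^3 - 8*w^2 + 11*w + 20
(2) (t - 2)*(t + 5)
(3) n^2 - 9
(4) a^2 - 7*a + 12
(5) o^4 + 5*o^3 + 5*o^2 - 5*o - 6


(1) = (w - 5)*(w - 4)*(w + 1)
(2) = t^2 + 3*t - 10
(3) = (n - 3)*(n + 3)
(4) = (a - 4)*(a - 3)
(5) = (o - 1)*(o + 1)*(o + 2)*(o + 3)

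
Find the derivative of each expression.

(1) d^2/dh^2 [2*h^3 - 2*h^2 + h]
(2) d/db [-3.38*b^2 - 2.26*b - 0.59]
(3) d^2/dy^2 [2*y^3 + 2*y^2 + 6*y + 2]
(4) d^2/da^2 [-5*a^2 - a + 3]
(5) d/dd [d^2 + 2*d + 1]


(1) = 12*h - 4
(2) = -6.76*b - 2.26
(3) = 12*y + 4
(4) = -10
(5) = 2*d + 2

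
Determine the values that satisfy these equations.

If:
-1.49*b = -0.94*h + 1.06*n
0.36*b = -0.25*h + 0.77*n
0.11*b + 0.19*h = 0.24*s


Then:
b = 0.32294792042445*s
h = 1.07618804607006*s
n = 0.500400341390021*s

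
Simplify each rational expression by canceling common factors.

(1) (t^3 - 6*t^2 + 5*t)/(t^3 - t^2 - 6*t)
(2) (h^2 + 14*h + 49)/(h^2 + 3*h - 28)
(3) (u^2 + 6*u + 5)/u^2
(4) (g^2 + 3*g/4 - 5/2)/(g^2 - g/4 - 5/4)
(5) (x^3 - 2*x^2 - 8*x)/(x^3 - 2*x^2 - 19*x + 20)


(1) = (t^2 - 6*t + 5)/(t^2 - t - 6)
(2) = (h + 7)/(h - 4)
(3) = (u^2 + 6*u + 5)/u^2
(4) = (g + 2)/(g + 1)
(5) = (x^3 - 2*x^2 - 8*x)/(x^3 - 2*x^2 - 19*x + 20)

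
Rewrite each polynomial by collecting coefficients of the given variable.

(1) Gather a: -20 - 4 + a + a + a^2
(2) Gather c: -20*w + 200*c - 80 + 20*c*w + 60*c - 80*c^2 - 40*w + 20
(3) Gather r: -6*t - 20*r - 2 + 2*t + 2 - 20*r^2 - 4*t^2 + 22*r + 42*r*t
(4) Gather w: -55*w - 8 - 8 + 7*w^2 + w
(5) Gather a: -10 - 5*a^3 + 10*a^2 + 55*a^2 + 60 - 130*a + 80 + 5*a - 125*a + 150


(1) = a^2 + 2*a - 24
(2) = -80*c^2 + c*(20*w + 260) - 60*w - 60
(3) = -20*r^2 + r*(42*t + 2) - 4*t^2 - 4*t
(4) = 7*w^2 - 54*w - 16
(5) = -5*a^3 + 65*a^2 - 250*a + 280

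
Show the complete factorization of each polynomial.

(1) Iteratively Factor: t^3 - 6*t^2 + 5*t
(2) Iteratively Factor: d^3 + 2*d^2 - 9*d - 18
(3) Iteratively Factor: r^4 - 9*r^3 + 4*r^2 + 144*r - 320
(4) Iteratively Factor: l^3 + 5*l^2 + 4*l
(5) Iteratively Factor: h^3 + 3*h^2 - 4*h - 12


(1) = (t - 5)*(t^2 - t) = (t - 5)*(t - 1)*(t)
(2) = (d - 3)*(d^2 + 5*d + 6) = (d - 3)*(d + 2)*(d + 3)
(3) = (r - 4)*(r^3 - 5*r^2 - 16*r + 80) = (r - 5)*(r - 4)*(r^2 - 16) = (r - 5)*(r - 4)^2*(r + 4)
(4) = (l + 1)*(l^2 + 4*l) = (l + 1)*(l + 4)*(l)
(5) = (h - 2)*(h^2 + 5*h + 6) = (h - 2)*(h + 2)*(h + 3)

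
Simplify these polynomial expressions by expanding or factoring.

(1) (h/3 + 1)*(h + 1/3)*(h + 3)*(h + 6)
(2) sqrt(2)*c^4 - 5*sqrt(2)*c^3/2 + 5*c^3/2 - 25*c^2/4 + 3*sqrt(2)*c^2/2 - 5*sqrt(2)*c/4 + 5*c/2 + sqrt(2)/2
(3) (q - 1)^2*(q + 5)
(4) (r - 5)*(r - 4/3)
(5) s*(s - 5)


(1) = h^4/3 + 37*h^3/9 + 49*h^2/3 + 23*h + 6
(2) = (c - 2)*(c - 1/2)*(c + sqrt(2))*(sqrt(2)*c + 1/2)
(3) = q^3 + 3*q^2 - 9*q + 5
(4) = r^2 - 19*r/3 + 20/3
(5) = s^2 - 5*s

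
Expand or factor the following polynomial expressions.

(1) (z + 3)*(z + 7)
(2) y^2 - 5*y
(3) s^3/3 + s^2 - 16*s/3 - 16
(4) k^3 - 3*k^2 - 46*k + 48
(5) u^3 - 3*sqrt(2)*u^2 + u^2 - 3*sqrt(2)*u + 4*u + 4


(1) = z^2 + 10*z + 21
(2) = y*(y - 5)
(3) = (s/3 + 1)*(s - 4)*(s + 4)
(4) = (k - 8)*(k - 1)*(k + 6)
(5) = (u + 1)*(u - 2*sqrt(2))*(u - sqrt(2))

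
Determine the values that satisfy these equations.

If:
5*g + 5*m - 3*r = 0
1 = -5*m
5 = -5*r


Then:
g = -2/5
m = -1/5
r = -1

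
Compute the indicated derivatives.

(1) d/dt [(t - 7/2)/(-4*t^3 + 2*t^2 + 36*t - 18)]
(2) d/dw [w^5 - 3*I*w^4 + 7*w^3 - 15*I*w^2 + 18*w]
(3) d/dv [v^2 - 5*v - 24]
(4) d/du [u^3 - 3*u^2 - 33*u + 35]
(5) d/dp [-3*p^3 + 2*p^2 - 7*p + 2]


(1) = (-2*t^3 + t^2 + 18*t - (2*t - 7)*(-3*t^2 + t + 9) - 9)/(2*(2*t^3 - t^2 - 18*t + 9)^2)
(2) = 5*w^4 - 12*I*w^3 + 21*w^2 - 30*I*w + 18
(3) = 2*v - 5
(4) = 3*u^2 - 6*u - 33
(5) = -9*p^2 + 4*p - 7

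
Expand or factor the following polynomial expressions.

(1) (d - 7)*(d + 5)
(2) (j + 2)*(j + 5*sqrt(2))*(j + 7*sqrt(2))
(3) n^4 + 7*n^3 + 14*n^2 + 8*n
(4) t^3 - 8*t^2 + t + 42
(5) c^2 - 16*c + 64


(1) = d^2 - 2*d - 35
(2) = j^3 + 2*j^2 + 12*sqrt(2)*j^2 + 24*sqrt(2)*j + 70*j + 140
(3) = n*(n + 1)*(n + 2)*(n + 4)
(4) = (t - 7)*(t - 3)*(t + 2)
(5) = (c - 8)^2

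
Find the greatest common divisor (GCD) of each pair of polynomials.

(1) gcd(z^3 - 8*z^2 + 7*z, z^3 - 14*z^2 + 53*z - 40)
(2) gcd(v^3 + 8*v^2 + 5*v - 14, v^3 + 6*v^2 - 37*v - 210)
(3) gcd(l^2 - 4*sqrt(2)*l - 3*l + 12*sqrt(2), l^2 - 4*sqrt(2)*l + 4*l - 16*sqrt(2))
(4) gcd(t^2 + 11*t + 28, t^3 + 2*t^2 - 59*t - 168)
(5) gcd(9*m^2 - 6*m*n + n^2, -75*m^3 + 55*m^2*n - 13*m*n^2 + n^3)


(1) = gcd(z*(z - 7)*(z - 1), (z - 8)*(z - 5)*(z - 1)) = z - 1
(2) = gcd((v - 1)*(v + 2)*(v + 7), (v - 6)*(v + 5)*(v + 7)) = v + 7
(3) = l - 4*sqrt(2)
(4) = gcd((t + 4)*(t + 7), (t - 8)*(t + 3)*(t + 7)) = t + 7
(5) = gcd((-3*m + n)^2, (-5*m + n)^2*(-3*m + n)) = 3*m - n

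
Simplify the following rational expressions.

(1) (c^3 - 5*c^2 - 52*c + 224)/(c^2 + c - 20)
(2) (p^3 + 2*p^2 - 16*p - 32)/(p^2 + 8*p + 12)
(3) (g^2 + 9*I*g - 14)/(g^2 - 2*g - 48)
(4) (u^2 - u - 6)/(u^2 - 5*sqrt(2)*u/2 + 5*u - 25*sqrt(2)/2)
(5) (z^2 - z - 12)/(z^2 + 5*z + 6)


(1) = (c^2 - c - 56)/(c + 5)
(2) = (p^2 - 16)/(p + 6)
(3) = (g^2 + 9*I*g - 14)/(g^2 - 2*g - 48)
(4) = (2*u^2 - 2*u - 12)/(2*u^2 + u*(10 - 5*sqrt(2)) - 25*sqrt(2))
(5) = (z - 4)/(z + 2)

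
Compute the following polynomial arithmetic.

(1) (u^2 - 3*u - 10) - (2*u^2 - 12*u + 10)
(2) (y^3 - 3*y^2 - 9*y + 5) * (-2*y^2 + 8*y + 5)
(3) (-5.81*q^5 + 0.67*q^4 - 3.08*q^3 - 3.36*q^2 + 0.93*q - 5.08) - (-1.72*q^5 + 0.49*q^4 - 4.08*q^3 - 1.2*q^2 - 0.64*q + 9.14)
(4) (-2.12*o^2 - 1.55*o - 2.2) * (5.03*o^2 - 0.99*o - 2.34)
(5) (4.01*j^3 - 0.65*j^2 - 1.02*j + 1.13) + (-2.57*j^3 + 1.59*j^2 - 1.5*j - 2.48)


(1) = -u^2 + 9*u - 20
(2) = -2*y^5 + 14*y^4 - y^3 - 97*y^2 - 5*y + 25
(3) = -4.09*q^5 + 0.18*q^4 + 1.0*q^3 - 2.16*q^2 + 1.57*q - 14.22
(4) = -10.6636*o^4 - 5.6977*o^3 - 4.5707*o^2 + 5.805*o + 5.148
(5) = 1.44*j^3 + 0.94*j^2 - 2.52*j - 1.35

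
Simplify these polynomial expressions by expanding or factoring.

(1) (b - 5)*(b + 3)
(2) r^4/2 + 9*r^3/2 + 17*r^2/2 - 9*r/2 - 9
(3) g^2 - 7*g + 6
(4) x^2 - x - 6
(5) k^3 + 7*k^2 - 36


(1) = b^2 - 2*b - 15
(2) = (r/2 + 1/2)*(r - 1)*(r + 3)*(r + 6)
(3) = (g - 6)*(g - 1)
(4) = (x - 3)*(x + 2)
(5) = (k - 2)*(k + 3)*(k + 6)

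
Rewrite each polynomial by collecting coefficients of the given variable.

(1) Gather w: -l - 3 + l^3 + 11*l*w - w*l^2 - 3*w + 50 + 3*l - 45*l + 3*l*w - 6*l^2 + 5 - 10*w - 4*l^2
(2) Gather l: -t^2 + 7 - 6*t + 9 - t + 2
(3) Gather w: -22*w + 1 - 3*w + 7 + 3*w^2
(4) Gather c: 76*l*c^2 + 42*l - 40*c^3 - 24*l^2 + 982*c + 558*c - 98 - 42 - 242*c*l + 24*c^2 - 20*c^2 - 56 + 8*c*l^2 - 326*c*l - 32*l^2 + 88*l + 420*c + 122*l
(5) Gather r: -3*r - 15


(1) = l^3 - 10*l^2 - 43*l + w*(-l^2 + 14*l - 13) + 52
(2) = -t^2 - 7*t + 18
(3) = 3*w^2 - 25*w + 8
(4) = -40*c^3 + c^2*(76*l + 4) + c*(8*l^2 - 568*l + 1960) - 56*l^2 + 252*l - 196
(5) = -3*r - 15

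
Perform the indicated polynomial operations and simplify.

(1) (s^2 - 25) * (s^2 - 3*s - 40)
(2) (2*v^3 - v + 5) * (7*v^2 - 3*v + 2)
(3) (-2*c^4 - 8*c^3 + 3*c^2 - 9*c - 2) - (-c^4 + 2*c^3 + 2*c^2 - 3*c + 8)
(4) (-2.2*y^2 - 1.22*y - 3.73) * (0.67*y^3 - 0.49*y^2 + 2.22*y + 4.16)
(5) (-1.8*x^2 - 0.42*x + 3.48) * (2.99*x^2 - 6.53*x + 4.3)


(1) = s^4 - 3*s^3 - 65*s^2 + 75*s + 1000
(2) = 14*v^5 - 6*v^4 - 3*v^3 + 38*v^2 - 17*v + 10
(3) = -c^4 - 10*c^3 + c^2 - 6*c - 10
(4) = -1.474*y^5 + 0.2606*y^4 - 6.7853*y^3 - 10.0327*y^2 - 13.3558*y - 15.5168
(5) = -5.382*x^4 + 10.4982*x^3 + 5.4078*x^2 - 24.5304*x + 14.964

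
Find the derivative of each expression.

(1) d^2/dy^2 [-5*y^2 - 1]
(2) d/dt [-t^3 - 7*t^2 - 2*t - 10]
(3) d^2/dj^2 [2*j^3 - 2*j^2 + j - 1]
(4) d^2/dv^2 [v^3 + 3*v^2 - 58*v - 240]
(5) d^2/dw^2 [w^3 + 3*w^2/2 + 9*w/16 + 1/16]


(1) = -10
(2) = -3*t^2 - 14*t - 2
(3) = 12*j - 4
(4) = 6*v + 6
(5) = 6*w + 3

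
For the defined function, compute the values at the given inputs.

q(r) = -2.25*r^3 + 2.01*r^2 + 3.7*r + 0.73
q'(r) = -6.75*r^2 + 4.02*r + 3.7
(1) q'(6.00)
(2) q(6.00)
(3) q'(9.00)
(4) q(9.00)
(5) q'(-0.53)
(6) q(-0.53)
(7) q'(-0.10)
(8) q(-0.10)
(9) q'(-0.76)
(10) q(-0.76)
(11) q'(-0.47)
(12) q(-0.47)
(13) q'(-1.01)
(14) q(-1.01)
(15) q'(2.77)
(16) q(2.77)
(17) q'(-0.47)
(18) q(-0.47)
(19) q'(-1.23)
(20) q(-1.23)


(1) = -215.18
(2) = -390.71
(3) = -506.87
(4) = -1443.41
(5) = -0.33
(6) = -0.33
(7) = 3.23
(8) = 0.38
(9) = -3.25
(10) = 0.07
(11) = 0.32
(12) = -0.33
(13) = -7.25
(14) = 1.36
(15) = -36.96
(16) = -21.42
(17) = 0.32
(18) = -0.33
(19) = -11.46
(20) = 3.41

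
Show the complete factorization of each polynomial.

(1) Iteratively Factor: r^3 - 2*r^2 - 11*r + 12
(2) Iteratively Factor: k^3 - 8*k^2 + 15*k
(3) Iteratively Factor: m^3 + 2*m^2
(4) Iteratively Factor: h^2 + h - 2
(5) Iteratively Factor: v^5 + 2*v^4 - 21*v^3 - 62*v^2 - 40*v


(1) = (r - 1)*(r^2 - r - 12) = (r - 4)*(r - 1)*(r + 3)
(2) = (k - 5)*(k^2 - 3*k) = (k - 5)*(k - 3)*(k)
(3) = (m)*(m^2 + 2*m) = m*(m + 2)*(m)
(4) = (h - 1)*(h + 2)
(5) = (v + 4)*(v^4 - 2*v^3 - 13*v^2 - 10*v) = (v + 2)*(v + 4)*(v^3 - 4*v^2 - 5*v) = (v - 5)*(v + 2)*(v + 4)*(v^2 + v) = v*(v - 5)*(v + 2)*(v + 4)*(v + 1)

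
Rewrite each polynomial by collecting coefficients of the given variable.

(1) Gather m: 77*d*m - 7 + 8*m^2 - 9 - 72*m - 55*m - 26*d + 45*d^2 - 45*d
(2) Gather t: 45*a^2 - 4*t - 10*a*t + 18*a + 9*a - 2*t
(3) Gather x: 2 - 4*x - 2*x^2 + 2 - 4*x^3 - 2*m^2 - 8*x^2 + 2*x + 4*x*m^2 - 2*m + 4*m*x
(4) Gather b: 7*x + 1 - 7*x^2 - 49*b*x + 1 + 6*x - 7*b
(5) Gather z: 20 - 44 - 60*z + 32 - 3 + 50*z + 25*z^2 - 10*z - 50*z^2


(1) = 45*d^2 - 71*d + 8*m^2 + m*(77*d - 127) - 16
(2) = 45*a^2 + 27*a + t*(-10*a - 6)
(3) = -2*m^2 - 2*m - 4*x^3 - 10*x^2 + x*(4*m^2 + 4*m - 2) + 4
(4) = b*(-49*x - 7) - 7*x^2 + 13*x + 2
(5) = -25*z^2 - 20*z + 5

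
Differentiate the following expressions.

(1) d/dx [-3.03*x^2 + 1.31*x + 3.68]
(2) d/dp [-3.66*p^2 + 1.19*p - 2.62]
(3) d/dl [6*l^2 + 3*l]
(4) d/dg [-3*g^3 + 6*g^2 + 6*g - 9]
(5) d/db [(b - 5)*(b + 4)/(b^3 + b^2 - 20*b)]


(1) = 1.31 - 6.06*x
(2) = 1.19 - 7.32*p
(3) = 12*l + 3
(4) = -9*g^2 + 12*g + 6
(5) = (-b^4 + 2*b^3 + 41*b^2 + 40*b - 400)/(b^2*(b^4 + 2*b^3 - 39*b^2 - 40*b + 400))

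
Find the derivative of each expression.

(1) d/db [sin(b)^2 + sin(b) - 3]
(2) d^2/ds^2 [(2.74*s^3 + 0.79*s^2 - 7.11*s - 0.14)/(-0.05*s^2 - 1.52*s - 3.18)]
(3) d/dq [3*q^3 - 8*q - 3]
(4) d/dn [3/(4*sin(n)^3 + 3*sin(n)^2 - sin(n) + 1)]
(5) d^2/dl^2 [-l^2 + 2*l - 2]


(1) = sin(2*b) + cos(b)
(2) = (-11.634042*s^3 - 78.708624*s^2 - 172.966956*s - 84.108992)/(0.000125*s^6 + 0.0114*s^5 + 0.37041*s^4 + 4.961888*s^3 + 23.558076*s^2 + 46.112544*s + 32.157432)
(3) = 9*q^2 - 8
(4) = 3*(-12*sin(n)^2 - 6*sin(n) + 1)*cos(n)/(4*sin(n)^3 + 3*sin(n)^2 - sin(n) + 1)^2
(5) = -2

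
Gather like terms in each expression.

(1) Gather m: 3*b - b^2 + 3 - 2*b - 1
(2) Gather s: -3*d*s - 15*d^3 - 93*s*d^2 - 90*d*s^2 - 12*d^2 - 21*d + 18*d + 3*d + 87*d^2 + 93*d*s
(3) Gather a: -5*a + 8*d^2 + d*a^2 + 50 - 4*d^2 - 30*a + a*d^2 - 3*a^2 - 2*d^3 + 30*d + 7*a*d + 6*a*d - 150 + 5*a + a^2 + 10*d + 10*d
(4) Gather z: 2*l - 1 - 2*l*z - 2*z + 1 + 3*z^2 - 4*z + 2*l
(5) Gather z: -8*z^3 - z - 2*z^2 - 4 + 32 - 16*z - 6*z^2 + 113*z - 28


(1) = -b^2 + b + 2
(2) = -15*d^3 + 75*d^2 - 90*d*s^2 + s*(-93*d^2 + 90*d)
(3) = a^2*(d - 2) + a*(d^2 + 13*d - 30) - 2*d^3 + 4*d^2 + 50*d - 100
(4) = 4*l + 3*z^2 + z*(-2*l - 6)
(5) = -8*z^3 - 8*z^2 + 96*z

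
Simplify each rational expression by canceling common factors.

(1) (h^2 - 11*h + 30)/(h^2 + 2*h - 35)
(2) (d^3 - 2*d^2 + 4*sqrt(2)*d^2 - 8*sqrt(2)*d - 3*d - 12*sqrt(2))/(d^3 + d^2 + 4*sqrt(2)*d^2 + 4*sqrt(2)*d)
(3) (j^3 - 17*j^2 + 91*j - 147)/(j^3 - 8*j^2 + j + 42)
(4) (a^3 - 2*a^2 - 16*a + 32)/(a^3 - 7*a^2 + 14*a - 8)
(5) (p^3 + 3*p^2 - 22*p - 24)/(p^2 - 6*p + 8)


(1) = (h - 6)/(h + 7)
(2) = (d - 3)/d
(3) = (j - 7)/(j + 2)
(4) = (a + 4)/(a - 1)
(5) = (p^2 + 7*p + 6)/(p - 2)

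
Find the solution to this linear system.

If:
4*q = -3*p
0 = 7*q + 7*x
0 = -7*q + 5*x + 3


Then:
p = -1/3
q = 1/4
x = -1/4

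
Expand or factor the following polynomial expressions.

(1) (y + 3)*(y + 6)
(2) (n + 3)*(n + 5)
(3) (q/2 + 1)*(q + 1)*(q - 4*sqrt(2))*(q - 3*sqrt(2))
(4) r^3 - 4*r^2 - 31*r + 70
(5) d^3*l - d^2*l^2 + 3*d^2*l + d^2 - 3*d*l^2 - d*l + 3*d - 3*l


(1) = y^2 + 9*y + 18
(2) = n^2 + 8*n + 15
(3) = q^4/2 - 7*sqrt(2)*q^3/2 + 3*q^3/2 - 21*sqrt(2)*q^2/2 + 13*q^2 - 7*sqrt(2)*q + 36*q + 24
(4) = (r - 7)*(r - 2)*(r + 5)
(5) = (d + 3)*(d - l)*(d*l + 1)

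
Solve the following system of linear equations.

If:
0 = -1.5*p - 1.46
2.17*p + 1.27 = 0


Then:
No Solution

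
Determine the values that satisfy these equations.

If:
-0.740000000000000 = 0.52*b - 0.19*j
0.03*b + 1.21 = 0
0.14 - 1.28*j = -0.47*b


Then:
No Solution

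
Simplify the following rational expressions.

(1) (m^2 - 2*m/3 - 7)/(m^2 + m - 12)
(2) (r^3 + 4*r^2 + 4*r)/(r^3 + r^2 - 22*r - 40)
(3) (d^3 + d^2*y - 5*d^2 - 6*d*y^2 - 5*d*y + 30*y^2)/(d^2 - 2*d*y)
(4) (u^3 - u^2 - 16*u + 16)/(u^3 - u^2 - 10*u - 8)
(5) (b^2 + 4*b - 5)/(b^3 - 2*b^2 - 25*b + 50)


(1) = (3*m + 7)/(3*m + 12)
(2) = (r^2 + 2*r)/(r^2 - r - 20)
(3) = (d^2 + 3*d*y - 5*d - 15*y)/d
(4) = (u^2 + 3*u - 4)/(u^2 + 3*u + 2)
(5) = (b - 1)/(b^2 - 7*b + 10)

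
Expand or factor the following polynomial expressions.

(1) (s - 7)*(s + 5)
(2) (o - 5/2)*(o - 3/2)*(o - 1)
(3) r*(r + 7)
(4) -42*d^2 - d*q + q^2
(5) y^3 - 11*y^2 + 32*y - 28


(1) = s^2 - 2*s - 35
(2) = o^3 - 5*o^2 + 31*o/4 - 15/4
(3) = r^2 + 7*r
(4) = (-7*d + q)*(6*d + q)
(5) = (y - 7)*(y - 2)^2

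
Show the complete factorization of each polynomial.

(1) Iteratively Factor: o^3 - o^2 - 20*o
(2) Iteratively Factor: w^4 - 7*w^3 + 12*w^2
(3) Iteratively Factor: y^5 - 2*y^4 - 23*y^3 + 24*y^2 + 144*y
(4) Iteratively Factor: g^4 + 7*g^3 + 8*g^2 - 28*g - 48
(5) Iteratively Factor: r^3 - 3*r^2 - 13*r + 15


(1) = (o + 4)*(o^2 - 5*o) = o*(o + 4)*(o - 5)
(2) = (w - 4)*(w^3 - 3*w^2) = (w - 4)*(w - 3)*(w^2) = w*(w - 4)*(w - 3)*(w)
(3) = (y + 3)*(y^4 - 5*y^3 - 8*y^2 + 48*y) = (y + 3)^2*(y^3 - 8*y^2 + 16*y) = y*(y + 3)^2*(y^2 - 8*y + 16) = y*(y - 4)*(y + 3)^2*(y - 4)
(4) = (g + 2)*(g^3 + 5*g^2 - 2*g - 24) = (g - 2)*(g + 2)*(g^2 + 7*g + 12) = (g - 2)*(g + 2)*(g + 4)*(g + 3)
(5) = (r + 3)*(r^2 - 6*r + 5) = (r - 1)*(r + 3)*(r - 5)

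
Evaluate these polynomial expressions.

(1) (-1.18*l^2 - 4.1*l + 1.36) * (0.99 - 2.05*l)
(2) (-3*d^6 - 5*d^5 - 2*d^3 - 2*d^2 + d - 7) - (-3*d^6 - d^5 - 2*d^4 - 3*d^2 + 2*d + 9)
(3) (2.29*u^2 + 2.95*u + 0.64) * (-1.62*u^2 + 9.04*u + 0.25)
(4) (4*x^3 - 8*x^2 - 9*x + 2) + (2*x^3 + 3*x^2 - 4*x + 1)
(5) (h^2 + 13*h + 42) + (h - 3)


(1) = 2.419*l^3 + 7.2368*l^2 - 6.847*l + 1.3464
(2) = -4*d^5 + 2*d^4 - 2*d^3 + d^2 - d - 16
(3) = -3.7098*u^4 + 15.9226*u^3 + 26.2037*u^2 + 6.5231*u + 0.16
(4) = 6*x^3 - 5*x^2 - 13*x + 3
(5) = h^2 + 14*h + 39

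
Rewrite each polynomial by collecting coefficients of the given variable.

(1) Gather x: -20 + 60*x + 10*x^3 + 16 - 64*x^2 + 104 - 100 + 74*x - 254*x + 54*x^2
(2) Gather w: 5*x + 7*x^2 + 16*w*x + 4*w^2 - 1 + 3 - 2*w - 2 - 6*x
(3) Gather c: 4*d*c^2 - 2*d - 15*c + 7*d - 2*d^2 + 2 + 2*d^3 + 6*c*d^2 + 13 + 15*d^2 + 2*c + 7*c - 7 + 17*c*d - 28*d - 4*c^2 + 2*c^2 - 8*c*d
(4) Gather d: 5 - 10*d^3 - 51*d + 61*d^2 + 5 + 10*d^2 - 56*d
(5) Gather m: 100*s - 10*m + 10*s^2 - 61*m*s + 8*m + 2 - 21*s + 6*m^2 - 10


(1) = 10*x^3 - 10*x^2 - 120*x
(2) = 4*w^2 + w*(16*x - 2) + 7*x^2 - x
(3) = c^2*(4*d - 2) + c*(6*d^2 + 9*d - 6) + 2*d^3 + 13*d^2 - 23*d + 8
(4) = -10*d^3 + 71*d^2 - 107*d + 10
(5) = 6*m^2 + m*(-61*s - 2) + 10*s^2 + 79*s - 8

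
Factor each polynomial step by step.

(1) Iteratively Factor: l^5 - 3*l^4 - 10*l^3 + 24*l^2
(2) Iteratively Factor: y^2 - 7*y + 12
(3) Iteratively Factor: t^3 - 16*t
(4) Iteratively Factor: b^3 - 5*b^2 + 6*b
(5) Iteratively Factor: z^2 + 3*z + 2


(1) = (l)*(l^4 - 3*l^3 - 10*l^2 + 24*l) = l*(l - 4)*(l^3 + l^2 - 6*l) = l*(l - 4)*(l + 3)*(l^2 - 2*l) = l^2*(l - 4)*(l + 3)*(l - 2)
(2) = (y - 3)*(y - 4)
(3) = (t - 4)*(t^2 + 4*t) = (t - 4)*(t + 4)*(t)
(4) = (b - 3)*(b^2 - 2*b) = b*(b - 3)*(b - 2)
(5) = (z + 2)*(z + 1)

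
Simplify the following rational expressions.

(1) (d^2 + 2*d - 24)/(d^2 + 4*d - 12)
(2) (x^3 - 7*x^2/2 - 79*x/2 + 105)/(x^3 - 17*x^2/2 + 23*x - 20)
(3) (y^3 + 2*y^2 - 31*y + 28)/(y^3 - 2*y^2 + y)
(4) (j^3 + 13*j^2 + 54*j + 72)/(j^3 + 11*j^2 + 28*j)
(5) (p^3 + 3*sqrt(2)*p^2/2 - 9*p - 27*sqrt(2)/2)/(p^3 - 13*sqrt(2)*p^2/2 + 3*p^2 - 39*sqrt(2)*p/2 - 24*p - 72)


(1) = (d - 4)/(d - 2)
(2) = (x^2 - x - 42)/(x^2 - 6*x + 8)
(3) = (y^2 + 3*y - 28)/(y^2 - y)
(4) = (j^2 + 9*j + 18)/(j^2 + 7*j)
(5) = (4*p - 12)/(4*p - 32*sqrt(2))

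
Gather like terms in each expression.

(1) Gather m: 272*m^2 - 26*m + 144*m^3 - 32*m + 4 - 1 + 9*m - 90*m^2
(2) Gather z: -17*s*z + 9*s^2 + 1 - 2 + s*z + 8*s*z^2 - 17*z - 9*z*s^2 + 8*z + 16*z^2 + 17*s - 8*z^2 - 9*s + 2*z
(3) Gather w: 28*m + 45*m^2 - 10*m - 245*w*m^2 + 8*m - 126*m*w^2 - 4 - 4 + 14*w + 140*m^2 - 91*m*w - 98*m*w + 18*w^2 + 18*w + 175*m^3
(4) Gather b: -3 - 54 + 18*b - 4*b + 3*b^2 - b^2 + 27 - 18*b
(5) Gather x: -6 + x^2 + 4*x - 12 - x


(1) = 144*m^3 + 182*m^2 - 49*m + 3
(2) = 9*s^2 + 8*s + z^2*(8*s + 8) + z*(-9*s^2 - 16*s - 7) - 1
(3) = 175*m^3 + 185*m^2 + 26*m + w^2*(18 - 126*m) + w*(-245*m^2 - 189*m + 32) - 8
(4) = 2*b^2 - 4*b - 30
(5) = x^2 + 3*x - 18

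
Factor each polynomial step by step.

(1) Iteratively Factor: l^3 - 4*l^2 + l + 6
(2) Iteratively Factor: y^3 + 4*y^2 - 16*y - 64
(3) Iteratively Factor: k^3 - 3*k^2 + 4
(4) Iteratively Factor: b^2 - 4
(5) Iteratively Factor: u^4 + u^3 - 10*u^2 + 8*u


(1) = (l - 3)*(l^2 - l - 2) = (l - 3)*(l - 2)*(l + 1)
(2) = (y - 4)*(y^2 + 8*y + 16) = (y - 4)*(y + 4)*(y + 4)
(3) = (k - 2)*(k^2 - k - 2) = (k - 2)^2*(k + 1)
(4) = (b - 2)*(b + 2)
(5) = (u)*(u^3 + u^2 - 10*u + 8) = u*(u - 2)*(u^2 + 3*u - 4) = u*(u - 2)*(u + 4)*(u - 1)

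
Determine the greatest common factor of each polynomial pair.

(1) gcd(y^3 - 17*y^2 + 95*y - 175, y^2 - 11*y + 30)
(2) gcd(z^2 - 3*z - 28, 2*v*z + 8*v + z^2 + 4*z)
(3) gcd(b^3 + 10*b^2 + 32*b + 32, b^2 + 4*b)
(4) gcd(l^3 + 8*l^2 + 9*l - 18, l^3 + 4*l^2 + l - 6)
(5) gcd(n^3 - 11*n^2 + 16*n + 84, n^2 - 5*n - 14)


(1) = y - 5
(2) = gcd((z - 7)*(z + 4), (2*v + z)*(z + 4)) = z + 4
(3) = b + 4
(4) = gcd((l - 1)*(l + 3)*(l + 6), (l - 1)*(l + 2)*(l + 3)) = l^2 + 2*l - 3
(5) = gcd((n - 7)*(n - 6)*(n + 2), (n - 7)*(n + 2)) = n^2 - 5*n - 14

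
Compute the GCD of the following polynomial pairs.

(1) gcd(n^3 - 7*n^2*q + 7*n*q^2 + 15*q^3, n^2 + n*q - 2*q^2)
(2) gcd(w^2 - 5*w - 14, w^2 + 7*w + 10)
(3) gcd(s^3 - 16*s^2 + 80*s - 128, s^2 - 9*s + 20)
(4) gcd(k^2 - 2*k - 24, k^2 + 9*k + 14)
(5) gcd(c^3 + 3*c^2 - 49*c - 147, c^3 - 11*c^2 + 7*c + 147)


(1) = gcd((n - 5*q)*(n - 3*q)*(n + q), (n - q)*(n + 2*q)) = 1
(2) = w + 2
(3) = gcd((s - 8)*(s - 4)^2, (s - 5)*(s - 4)) = s - 4
(4) = 1
(5) = c^2 - 4*c - 21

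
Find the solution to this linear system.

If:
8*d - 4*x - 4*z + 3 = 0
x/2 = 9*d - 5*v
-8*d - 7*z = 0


Then:
d = -7*z/8
v = -13*z/10 - 3/40
x = 3/4 - 11*z/4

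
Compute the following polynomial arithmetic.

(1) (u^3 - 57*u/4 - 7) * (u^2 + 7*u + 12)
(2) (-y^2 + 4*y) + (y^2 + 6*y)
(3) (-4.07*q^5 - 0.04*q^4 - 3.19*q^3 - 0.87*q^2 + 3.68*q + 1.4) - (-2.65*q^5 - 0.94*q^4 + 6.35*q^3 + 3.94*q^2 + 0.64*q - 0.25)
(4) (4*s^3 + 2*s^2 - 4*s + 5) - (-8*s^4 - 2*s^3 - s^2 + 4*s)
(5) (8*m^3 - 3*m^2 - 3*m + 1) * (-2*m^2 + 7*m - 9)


(1) = u^5 + 7*u^4 - 9*u^3/4 - 427*u^2/4 - 220*u - 84
(2) = 10*y
(3) = -1.42*q^5 + 0.9*q^4 - 9.54*q^3 - 4.81*q^2 + 3.04*q + 1.65
(4) = 8*s^4 + 6*s^3 + 3*s^2 - 8*s + 5
(5) = -16*m^5 + 62*m^4 - 87*m^3 + 4*m^2 + 34*m - 9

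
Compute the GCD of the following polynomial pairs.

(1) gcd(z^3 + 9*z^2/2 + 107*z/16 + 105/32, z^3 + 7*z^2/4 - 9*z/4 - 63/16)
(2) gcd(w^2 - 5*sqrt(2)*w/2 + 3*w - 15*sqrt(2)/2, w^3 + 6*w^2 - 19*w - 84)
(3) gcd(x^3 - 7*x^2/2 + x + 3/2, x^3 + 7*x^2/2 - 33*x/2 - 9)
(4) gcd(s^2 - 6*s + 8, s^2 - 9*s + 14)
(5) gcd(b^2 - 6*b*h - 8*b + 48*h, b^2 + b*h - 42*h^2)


(1) = z^2 + 13*z/4 + 21/8
(2) = w + 3
(3) = gcd((x - 3)*(x - 1)*(x + 1/2), (x - 3)*(x + 1/2)*(x + 6)) = x^2 - 5*x/2 - 3/2
(4) = gcd((s - 4)*(s - 2), (s - 7)*(s - 2)) = s - 2
(5) = b - 6*h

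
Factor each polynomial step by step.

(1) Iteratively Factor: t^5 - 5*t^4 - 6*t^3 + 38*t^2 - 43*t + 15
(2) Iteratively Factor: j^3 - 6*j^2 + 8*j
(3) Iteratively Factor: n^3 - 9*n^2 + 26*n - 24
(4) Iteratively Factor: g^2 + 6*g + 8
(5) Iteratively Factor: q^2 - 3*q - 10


(1) = (t - 5)*(t^4 - 6*t^2 + 8*t - 3) = (t - 5)*(t - 1)*(t^3 + t^2 - 5*t + 3) = (t - 5)*(t - 1)^2*(t^2 + 2*t - 3) = (t - 5)*(t - 1)^2*(t + 3)*(t - 1)
(2) = (j)*(j^2 - 6*j + 8) = j*(j - 2)*(j - 4)
(3) = (n - 2)*(n^2 - 7*n + 12) = (n - 3)*(n - 2)*(n - 4)
(4) = (g + 4)*(g + 2)
(5) = (q - 5)*(q + 2)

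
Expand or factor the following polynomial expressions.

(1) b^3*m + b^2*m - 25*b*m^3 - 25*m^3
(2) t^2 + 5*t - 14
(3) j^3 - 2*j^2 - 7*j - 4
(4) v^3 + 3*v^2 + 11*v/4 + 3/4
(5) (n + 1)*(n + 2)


(1) = (b - 5*m)*(b + 5*m)*(b*m + m)
(2) = (t - 2)*(t + 7)
(3) = (j - 4)*(j + 1)^2
(4) = (v + 1/2)*(v + 1)*(v + 3/2)
(5) = n^2 + 3*n + 2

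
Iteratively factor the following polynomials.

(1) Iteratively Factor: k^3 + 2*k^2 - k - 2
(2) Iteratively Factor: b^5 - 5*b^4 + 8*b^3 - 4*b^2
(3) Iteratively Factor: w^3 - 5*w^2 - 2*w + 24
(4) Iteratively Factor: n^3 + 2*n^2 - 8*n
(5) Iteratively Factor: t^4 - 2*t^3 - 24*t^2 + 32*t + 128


(1) = (k - 1)*(k^2 + 3*k + 2) = (k - 1)*(k + 1)*(k + 2)
(2) = (b)*(b^4 - 5*b^3 + 8*b^2 - 4*b) = b*(b - 1)*(b^3 - 4*b^2 + 4*b) = b*(b - 2)*(b - 1)*(b^2 - 2*b) = b^2*(b - 2)*(b - 1)*(b - 2)
(3) = (w - 4)*(w^2 - w - 6) = (w - 4)*(w - 3)*(w + 2)
(4) = (n + 4)*(n^2 - 2*n) = n*(n + 4)*(n - 2)
(5) = (t - 4)*(t^3 + 2*t^2 - 16*t - 32) = (t - 4)*(t + 2)*(t^2 - 16) = (t - 4)*(t + 2)*(t + 4)*(t - 4)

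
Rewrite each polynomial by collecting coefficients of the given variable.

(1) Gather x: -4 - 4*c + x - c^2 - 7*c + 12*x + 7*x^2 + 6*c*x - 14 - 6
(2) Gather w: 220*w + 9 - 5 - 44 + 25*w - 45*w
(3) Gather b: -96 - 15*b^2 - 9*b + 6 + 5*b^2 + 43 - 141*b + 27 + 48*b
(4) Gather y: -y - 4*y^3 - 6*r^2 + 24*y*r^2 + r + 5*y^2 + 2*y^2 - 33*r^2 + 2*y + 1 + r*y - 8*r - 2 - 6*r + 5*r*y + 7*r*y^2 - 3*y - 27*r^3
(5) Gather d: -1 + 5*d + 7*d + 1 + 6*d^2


(1) = -c^2 - 11*c + 7*x^2 + x*(6*c + 13) - 24
(2) = 200*w - 40
(3) = -10*b^2 - 102*b - 20
(4) = -27*r^3 - 39*r^2 - 13*r - 4*y^3 + y^2*(7*r + 7) + y*(24*r^2 + 6*r - 2) - 1
(5) = 6*d^2 + 12*d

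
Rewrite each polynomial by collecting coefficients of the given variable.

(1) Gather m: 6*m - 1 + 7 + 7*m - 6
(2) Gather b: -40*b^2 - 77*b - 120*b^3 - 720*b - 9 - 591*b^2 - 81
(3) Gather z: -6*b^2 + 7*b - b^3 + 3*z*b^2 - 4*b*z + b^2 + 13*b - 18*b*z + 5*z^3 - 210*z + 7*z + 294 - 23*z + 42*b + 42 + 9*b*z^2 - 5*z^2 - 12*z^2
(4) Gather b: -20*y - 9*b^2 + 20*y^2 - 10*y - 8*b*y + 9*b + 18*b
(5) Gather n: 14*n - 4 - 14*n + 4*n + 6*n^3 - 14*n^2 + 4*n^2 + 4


(1) = 13*m
(2) = -120*b^3 - 631*b^2 - 797*b - 90
(3) = -b^3 - 5*b^2 + 62*b + 5*z^3 + z^2*(9*b - 17) + z*(3*b^2 - 22*b - 226) + 336
(4) = -9*b^2 + b*(27 - 8*y) + 20*y^2 - 30*y
(5) = 6*n^3 - 10*n^2 + 4*n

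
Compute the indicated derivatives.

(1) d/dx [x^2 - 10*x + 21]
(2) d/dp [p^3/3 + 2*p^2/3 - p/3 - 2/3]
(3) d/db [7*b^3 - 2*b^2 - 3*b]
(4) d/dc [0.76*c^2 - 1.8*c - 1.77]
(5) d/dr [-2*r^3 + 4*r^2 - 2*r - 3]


(1) = 2*x - 10
(2) = p^2 + 4*p/3 - 1/3
(3) = 21*b^2 - 4*b - 3
(4) = 1.52*c - 1.8
(5) = -6*r^2 + 8*r - 2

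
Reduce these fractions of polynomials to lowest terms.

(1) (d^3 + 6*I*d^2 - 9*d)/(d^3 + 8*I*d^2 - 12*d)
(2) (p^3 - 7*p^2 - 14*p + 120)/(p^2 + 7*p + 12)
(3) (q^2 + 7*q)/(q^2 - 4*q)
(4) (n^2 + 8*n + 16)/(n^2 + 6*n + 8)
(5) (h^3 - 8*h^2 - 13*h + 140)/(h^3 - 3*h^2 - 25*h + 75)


(1) = (d^2 + 6*I*d - 9)/(d^2 + 8*I*d - 12)
(2) = (p^2 - 11*p + 30)/(p + 3)
(3) = (q + 7)/(q - 4)
(4) = (n + 4)/(n + 2)
(5) = (h^2 - 3*h - 28)/(h^2 + 2*h - 15)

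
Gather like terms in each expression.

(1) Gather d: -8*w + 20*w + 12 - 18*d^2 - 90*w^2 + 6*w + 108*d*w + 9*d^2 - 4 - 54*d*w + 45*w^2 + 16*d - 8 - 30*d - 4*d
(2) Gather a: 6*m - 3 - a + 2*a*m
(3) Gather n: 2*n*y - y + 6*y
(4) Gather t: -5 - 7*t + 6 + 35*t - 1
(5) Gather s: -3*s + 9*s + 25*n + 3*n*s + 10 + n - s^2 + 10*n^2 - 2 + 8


(1) = -9*d^2 + d*(54*w - 18) - 45*w^2 + 18*w
(2) = a*(2*m - 1) + 6*m - 3
(3) = 2*n*y + 5*y
(4) = 28*t
(5) = 10*n^2 + 26*n - s^2 + s*(3*n + 6) + 16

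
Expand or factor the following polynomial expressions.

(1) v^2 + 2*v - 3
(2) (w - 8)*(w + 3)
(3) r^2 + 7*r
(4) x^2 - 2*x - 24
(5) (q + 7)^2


(1) = (v - 1)*(v + 3)
(2) = w^2 - 5*w - 24
(3) = r*(r + 7)
(4) = (x - 6)*(x + 4)
(5) = q^2 + 14*q + 49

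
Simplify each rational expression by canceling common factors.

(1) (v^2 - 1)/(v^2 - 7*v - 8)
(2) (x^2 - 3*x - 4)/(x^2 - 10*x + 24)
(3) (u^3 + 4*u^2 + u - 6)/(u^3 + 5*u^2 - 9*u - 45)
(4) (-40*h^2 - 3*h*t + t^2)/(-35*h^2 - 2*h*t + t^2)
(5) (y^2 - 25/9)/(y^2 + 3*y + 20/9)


(1) = (v - 1)/(v - 8)
(2) = (x + 1)/(x - 6)
(3) = (u^2 + u - 2)/(u^2 + 2*u - 15)
(4) = (-8*h + t)/(-7*h + t)
(5) = (3*y - 5)/(3*y + 4)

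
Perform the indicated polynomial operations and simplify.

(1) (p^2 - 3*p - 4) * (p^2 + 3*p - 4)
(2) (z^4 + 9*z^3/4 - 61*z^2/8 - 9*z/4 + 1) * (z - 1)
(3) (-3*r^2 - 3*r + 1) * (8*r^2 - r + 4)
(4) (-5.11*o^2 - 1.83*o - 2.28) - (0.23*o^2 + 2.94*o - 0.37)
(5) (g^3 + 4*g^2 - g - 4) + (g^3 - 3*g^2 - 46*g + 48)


(1) = p^4 - 17*p^2 + 16
(2) = z^5 + 5*z^4/4 - 79*z^3/8 + 43*z^2/8 + 13*z/4 - 1
(3) = -24*r^4 - 21*r^3 - r^2 - 13*r + 4
(4) = -5.34*o^2 - 4.77*o - 1.91
(5) = 2*g^3 + g^2 - 47*g + 44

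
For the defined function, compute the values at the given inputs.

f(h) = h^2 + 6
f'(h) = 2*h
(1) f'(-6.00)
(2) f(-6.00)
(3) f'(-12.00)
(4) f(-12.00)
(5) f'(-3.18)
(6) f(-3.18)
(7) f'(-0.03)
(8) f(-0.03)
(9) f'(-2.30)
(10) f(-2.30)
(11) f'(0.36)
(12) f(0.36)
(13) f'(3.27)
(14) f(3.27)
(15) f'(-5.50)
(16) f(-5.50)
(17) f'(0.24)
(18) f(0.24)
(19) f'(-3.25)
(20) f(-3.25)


(1) = -12.00
(2) = 42.00
(3) = -24.00
(4) = 150.00
(5) = -6.36
(6) = 16.11
(7) = -0.06
(8) = 6.00
(9) = -4.60
(10) = 11.29
(11) = 0.72
(12) = 6.13
(13) = 6.54
(14) = 16.69
(15) = -11.00
(16) = 36.25
(17) = 0.48
(18) = 6.06
(19) = -6.50
(20) = 16.56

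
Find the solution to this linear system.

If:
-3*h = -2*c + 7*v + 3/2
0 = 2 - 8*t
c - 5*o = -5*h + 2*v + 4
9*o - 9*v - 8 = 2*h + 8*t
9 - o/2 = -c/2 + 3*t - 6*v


Then:
c = -6301/2974
h = 2563/2974
o = 169/1487
t = 1/4
v = -1768/1487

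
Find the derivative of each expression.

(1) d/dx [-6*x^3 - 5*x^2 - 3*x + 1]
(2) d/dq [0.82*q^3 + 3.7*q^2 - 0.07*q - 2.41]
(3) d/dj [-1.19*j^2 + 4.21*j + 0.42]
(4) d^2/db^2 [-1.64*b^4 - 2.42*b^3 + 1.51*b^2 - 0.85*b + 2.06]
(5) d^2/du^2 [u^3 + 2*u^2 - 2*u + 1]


(1) = -18*x^2 - 10*x - 3
(2) = 2.46*q^2 + 7.4*q - 0.07
(3) = 4.21 - 2.38*j
(4) = -19.68*b^2 - 14.52*b + 3.02
(5) = 6*u + 4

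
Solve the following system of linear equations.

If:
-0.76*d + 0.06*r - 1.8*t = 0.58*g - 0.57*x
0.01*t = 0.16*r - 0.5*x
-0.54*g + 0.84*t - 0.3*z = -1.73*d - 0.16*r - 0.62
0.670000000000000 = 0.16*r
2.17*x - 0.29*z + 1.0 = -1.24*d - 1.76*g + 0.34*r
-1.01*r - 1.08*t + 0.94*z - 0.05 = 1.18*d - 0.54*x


Then:
d = -0.57
g = -0.31
r = 4.19
t = 0.90
x = 1.32
z = 4.11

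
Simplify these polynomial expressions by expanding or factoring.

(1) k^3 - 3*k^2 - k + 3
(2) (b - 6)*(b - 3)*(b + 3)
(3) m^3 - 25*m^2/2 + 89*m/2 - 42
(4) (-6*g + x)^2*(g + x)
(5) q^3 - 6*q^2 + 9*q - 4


(1) = (k - 3)*(k - 1)*(k + 1)
(2) = b^3 - 6*b^2 - 9*b + 54
(3) = (m - 7)*(m - 4)*(m - 3/2)
(4) = 36*g^3 + 24*g^2*x - 11*g*x^2 + x^3
(5) = (q - 4)*(q - 1)^2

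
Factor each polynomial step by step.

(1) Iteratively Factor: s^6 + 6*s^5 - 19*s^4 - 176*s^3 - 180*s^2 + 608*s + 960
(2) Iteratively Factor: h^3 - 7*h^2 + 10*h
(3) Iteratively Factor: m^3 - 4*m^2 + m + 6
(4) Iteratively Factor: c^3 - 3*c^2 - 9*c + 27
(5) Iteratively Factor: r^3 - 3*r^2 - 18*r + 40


(1) = (s - 2)*(s^5 + 8*s^4 - 3*s^3 - 182*s^2 - 544*s - 480) = (s - 2)*(s + 2)*(s^4 + 6*s^3 - 15*s^2 - 152*s - 240) = (s - 2)*(s + 2)*(s + 4)*(s^3 + 2*s^2 - 23*s - 60) = (s - 2)*(s + 2)*(s + 4)^2*(s^2 - 2*s - 15) = (s - 2)*(s + 2)*(s + 3)*(s + 4)^2*(s - 5)
(2) = (h - 5)*(h^2 - 2*h) = h*(h - 5)*(h - 2)
(3) = (m - 3)*(m^2 - m - 2) = (m - 3)*(m - 2)*(m + 1)
(4) = (c - 3)*(c^2 - 9) = (c - 3)*(c + 3)*(c - 3)
(5) = (r + 4)*(r^2 - 7*r + 10) = (r - 2)*(r + 4)*(r - 5)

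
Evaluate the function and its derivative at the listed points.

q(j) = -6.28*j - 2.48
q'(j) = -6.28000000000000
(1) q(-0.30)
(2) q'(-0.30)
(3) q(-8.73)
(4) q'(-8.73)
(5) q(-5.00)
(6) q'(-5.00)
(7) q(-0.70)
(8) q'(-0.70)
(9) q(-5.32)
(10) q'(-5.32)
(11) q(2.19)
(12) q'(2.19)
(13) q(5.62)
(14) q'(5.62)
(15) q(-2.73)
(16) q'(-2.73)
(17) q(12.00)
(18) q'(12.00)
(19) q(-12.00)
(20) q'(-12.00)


(1) = -0.60
(2) = -6.28
(3) = 52.34
(4) = -6.28
(5) = 28.92
(6) = -6.28
(7) = 1.92
(8) = -6.28
(9) = 30.93
(10) = -6.28
(11) = -16.23
(12) = -6.28
(13) = -37.77
(14) = -6.28
(15) = 14.66
(16) = -6.28
(17) = -77.84
(18) = -6.28
(19) = 72.88
(20) = -6.28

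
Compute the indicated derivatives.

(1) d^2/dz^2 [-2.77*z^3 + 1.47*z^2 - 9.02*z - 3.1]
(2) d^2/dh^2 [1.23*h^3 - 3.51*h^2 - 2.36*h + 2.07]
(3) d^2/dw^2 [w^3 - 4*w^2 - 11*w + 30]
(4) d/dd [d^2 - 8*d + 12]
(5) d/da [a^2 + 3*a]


(1) = 2.94 - 16.62*z
(2) = 7.38*h - 7.02
(3) = 6*w - 8
(4) = 2*d - 8
(5) = 2*a + 3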